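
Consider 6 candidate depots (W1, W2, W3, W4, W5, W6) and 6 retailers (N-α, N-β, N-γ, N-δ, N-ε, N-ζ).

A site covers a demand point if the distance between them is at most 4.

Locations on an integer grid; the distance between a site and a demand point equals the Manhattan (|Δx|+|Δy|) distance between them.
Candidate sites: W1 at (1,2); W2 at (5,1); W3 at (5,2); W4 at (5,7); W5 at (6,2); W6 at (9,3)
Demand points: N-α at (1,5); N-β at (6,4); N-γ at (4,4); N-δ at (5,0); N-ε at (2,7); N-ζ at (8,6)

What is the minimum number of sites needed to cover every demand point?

3

Coverage sets (demand points within 4 of each site):
  W1: {N-α}
  W2: {N-β, N-γ, N-δ}
  W3: {N-β, N-γ, N-δ}
  W4: {N-β, N-γ, N-ε, N-ζ}
  W5: {N-β, N-γ, N-δ}
  W6: {N-β, N-ζ}
No 2 sites suffice: every size-2 union leaves at least one demand point uncovered.
But {W1, W2, W4} covers everything, so the minimum is 3.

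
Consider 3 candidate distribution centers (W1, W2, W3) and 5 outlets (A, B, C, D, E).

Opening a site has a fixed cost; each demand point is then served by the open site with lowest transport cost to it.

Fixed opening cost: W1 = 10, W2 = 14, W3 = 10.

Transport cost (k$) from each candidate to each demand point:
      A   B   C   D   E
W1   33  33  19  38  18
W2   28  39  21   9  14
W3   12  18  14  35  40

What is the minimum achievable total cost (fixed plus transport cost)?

91

Open {W2, W3}: assign each demand point to its cheapest open site.
  A→W3 12, B→W3 18, C→W3 14, D→W2 9, E→W2 14
  transport cost 67, fixed 24 → total 91.
Compare {W1, W2, W3}: transport cost 67 + fixed 34 = 101.
Compare {W1, W3}: transport cost 97 + fixed 20 = 117.
Compare {W2}: transport cost 111 + fixed 14 = 125.
All other subsets cost ≥ 101. Minimum total cost: 91.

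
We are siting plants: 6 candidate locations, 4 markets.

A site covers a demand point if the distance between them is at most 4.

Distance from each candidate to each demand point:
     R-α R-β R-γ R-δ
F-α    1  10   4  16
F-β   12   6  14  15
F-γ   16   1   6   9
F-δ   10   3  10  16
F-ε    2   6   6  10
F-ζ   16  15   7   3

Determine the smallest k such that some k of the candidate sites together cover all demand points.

Coverage sets (demand points within 4 of each site):
  F-α: {R-α, R-γ}
  F-β: {}
  F-γ: {R-β}
  F-δ: {R-β}
  F-ε: {R-α}
  F-ζ: {R-δ}
No 2 sites suffice: every size-2 union leaves at least one demand point uncovered.
But {F-α, F-γ, F-ζ} covers everything, so the minimum is 3.

3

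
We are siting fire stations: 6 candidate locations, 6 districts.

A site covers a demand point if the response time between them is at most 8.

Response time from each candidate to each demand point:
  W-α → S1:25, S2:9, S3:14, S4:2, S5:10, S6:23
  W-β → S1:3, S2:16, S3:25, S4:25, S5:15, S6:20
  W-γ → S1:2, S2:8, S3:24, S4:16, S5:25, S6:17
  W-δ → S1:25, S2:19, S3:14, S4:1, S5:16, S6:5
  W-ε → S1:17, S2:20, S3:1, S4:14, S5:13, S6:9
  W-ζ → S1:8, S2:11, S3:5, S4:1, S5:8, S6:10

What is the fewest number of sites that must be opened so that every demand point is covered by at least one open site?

3

Coverage sets (demand points within 8 of each site):
  W-α: {S4}
  W-β: {S1}
  W-γ: {S1, S2}
  W-δ: {S4, S6}
  W-ε: {S3}
  W-ζ: {S1, S3, S4, S5}
No 2 sites suffice: every size-2 union leaves at least one demand point uncovered.
But {W-γ, W-δ, W-ζ} covers everything, so the minimum is 3.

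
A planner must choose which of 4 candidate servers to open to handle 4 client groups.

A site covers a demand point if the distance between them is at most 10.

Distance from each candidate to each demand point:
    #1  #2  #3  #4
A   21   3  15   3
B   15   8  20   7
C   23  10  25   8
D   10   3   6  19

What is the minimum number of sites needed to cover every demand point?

Coverage sets (demand points within 10 of each site):
  A: {#2, #4}
  B: {#2, #4}
  C: {#2, #4}
  D: {#1, #2, #3}
No single site covers all 4 demand points.
But {A, D} covers everything, so the minimum is 2.

2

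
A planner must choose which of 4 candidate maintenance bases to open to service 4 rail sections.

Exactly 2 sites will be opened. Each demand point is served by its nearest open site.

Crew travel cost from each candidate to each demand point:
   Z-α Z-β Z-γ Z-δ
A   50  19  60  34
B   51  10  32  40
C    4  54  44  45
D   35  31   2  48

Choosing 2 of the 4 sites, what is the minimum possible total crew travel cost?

Open {C, D}.
  Z-α→C 4, Z-β→D 31, Z-γ→D 2, Z-δ→C 45  ⇒ total 82.
Compare {B, C}: total 86.
Compare {B, D}: total 87.
No size-2 selection does better; minimum is 82.

82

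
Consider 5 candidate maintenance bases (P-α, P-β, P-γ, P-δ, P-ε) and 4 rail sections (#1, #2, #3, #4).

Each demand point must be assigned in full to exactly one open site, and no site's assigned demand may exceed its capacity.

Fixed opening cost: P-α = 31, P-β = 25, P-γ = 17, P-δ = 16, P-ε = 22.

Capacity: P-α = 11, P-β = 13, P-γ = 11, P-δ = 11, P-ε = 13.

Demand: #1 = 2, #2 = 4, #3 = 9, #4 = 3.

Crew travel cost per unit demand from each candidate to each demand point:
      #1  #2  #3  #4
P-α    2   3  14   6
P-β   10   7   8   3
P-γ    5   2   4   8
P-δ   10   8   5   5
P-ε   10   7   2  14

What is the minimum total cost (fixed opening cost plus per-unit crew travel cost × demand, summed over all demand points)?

99

Open {P-γ, P-ε}; cheapest assignment that respects the capacities:
  P-γ (cap 11, load 9): #1, #2, #4 — cost 2×5 + 4×2 + 3×8 = 42
  P-ε (cap 13, load 9): #3 — cost 9×2 = 18
  Shipping 60, fixed 39 → total 99.
  Any other capacity-feasible assignment to {P-γ, P-ε} ships for at least 60.
Compare {P-α, P-ε}: its best feasible assignment gives total 105.
Compare {P-γ, P-δ, P-ε}: its best feasible assignment gives total 106.
Every other set of open sites that can feasibly serve all demand totals ≥ 105 even under its best assignment. Minimum: 99.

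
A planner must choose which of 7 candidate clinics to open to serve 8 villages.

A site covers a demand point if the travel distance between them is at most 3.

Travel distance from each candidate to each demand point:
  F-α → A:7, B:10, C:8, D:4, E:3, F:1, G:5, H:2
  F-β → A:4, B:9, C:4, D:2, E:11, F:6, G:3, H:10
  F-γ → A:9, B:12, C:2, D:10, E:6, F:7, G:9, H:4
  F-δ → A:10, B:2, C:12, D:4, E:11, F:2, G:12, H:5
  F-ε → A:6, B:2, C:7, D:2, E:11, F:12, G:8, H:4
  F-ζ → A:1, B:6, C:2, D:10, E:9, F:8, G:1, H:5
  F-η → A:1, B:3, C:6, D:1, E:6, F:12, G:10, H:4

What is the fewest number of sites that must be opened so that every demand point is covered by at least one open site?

Coverage sets (demand points within 3 of each site):
  F-α: {E, F, H}
  F-β: {D, G}
  F-γ: {C}
  F-δ: {B, F}
  F-ε: {B, D}
  F-ζ: {A, C, G}
  F-η: {A, B, D}
No 2 sites suffice: every size-2 union leaves at least one demand point uncovered.
But {F-α, F-ε, F-ζ} covers everything, so the minimum is 3.

3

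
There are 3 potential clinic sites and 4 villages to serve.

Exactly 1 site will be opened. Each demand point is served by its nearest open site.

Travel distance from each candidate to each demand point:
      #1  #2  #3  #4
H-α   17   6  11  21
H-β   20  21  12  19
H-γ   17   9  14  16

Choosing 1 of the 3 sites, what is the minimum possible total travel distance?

Open {H-α}.
  #1→H-α 17, #2→H-α 6, #3→H-α 11, #4→H-α 21  ⇒ total 55.
Compare {H-γ}: total 56.
Compare {H-β}: total 72.

55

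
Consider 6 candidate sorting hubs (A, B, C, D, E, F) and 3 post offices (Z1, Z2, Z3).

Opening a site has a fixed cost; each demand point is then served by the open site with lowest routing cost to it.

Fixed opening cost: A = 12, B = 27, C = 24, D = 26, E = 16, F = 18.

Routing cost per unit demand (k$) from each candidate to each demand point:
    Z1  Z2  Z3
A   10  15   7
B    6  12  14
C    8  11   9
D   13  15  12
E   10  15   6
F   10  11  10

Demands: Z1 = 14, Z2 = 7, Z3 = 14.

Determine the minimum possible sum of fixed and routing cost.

295

Open {B, E}: assign each demand point to its cheapest open site.
  Z1→B 14×6=84, Z2→B 7×12=84, Z3→E 14×6=84
  routing cost 252, fixed 43 → total 295.
Compare {A, B}: routing cost 266 + fixed 39 = 305.
Compare {B, E, F}: routing cost 245 + fixed 61 = 306.
Compare {A, B, E}: routing cost 252 + fixed 55 = 307.
All other subsets cost ≥ 305. Minimum total cost: 295.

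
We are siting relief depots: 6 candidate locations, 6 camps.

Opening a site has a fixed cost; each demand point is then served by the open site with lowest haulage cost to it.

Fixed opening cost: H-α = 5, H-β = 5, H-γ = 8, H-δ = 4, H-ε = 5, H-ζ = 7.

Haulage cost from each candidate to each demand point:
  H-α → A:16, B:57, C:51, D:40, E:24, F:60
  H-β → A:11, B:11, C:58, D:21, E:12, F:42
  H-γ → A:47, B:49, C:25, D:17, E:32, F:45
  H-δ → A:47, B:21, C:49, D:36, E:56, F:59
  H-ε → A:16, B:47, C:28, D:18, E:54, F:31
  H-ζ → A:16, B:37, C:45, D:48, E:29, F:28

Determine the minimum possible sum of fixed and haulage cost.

Open {H-β, H-ε}: assign each demand point to its cheapest open site.
  A→H-β 11, B→H-β 11, C→H-ε 28, D→H-ε 18, E→H-β 12, F→H-ε 31
  haulage cost 111, fixed 10 → total 121.
Compare {H-β, H-γ, H-ζ}: haulage cost 104 + fixed 20 = 124.
Compare {H-β, H-γ, H-ε}: haulage cost 107 + fixed 18 = 125.
Compare {H-β, H-δ, H-ε}: haulage cost 111 + fixed 14 = 125.
All other subsets cost ≥ 124. Minimum total cost: 121.

121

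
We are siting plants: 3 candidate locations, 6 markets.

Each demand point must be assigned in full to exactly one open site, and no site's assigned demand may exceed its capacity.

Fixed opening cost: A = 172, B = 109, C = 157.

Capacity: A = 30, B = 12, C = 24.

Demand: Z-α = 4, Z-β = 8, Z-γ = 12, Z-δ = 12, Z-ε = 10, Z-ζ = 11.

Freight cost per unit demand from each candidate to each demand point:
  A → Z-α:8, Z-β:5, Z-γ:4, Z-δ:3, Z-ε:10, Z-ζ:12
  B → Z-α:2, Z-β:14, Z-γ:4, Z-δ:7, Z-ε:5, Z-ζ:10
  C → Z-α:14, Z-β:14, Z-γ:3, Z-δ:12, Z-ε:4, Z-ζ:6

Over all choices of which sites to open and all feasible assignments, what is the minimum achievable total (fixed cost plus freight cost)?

Open {A, B, C}; cheapest assignment that respects the capacities:
  A (cap 30, load 24): Z-α, Z-β, Z-δ — cost 4×8 + 8×5 + 12×3 = 108
  B (cap 12, load 10): Z-ε — cost 10×5 = 50
  C (cap 24, load 23): Z-γ, Z-ζ — cost 12×3 + 11×6 = 102
  Shipping 260, fixed 438 → total 698.
  Any other capacity-feasible assignment to {A, B, C} ships for at least 260.
Total demand is 57 and no other set of sites has combined capacity ≥ 57, so {A, B, C} is the only feasible choice of open sites. Minimum: 698.

698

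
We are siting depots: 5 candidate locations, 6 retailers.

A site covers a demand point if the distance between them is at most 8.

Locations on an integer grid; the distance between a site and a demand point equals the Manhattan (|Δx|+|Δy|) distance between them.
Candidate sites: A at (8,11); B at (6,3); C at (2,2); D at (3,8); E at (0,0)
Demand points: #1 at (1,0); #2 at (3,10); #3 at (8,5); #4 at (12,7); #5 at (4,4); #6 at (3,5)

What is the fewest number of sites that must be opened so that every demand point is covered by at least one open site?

Coverage sets (demand points within 8 of each site):
  A: {#2, #3, #4}
  B: {#1, #3, #5, #6}
  C: {#1, #5, #6}
  D: {#2, #3, #5, #6}
  E: {#1, #5, #6}
No single site covers all 6 demand points.
But {A, B} covers everything, so the minimum is 2.

2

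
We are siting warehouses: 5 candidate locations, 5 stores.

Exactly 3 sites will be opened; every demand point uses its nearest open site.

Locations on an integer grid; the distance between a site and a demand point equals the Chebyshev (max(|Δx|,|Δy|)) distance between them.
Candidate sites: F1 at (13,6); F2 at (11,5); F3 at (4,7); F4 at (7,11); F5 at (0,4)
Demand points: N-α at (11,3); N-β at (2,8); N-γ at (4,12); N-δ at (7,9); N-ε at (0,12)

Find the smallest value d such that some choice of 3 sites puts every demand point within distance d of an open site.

Open {F1, F2, F3}.
  Farthest demand point is N-γ at distance 5 (to F3); all others are ≤ 5.
With {F1, F3, F4} the worst case is 5.
With {F1, F3, F5} the worst case is 5.
No size-3 selection achieves below 5.

5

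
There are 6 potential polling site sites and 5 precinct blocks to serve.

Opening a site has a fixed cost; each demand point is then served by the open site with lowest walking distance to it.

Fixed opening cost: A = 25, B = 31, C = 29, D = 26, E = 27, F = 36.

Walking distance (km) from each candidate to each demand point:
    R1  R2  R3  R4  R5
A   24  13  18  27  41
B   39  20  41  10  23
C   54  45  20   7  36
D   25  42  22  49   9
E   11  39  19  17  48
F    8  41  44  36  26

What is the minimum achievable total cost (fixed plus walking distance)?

Open {B, E}: assign each demand point to its cheapest open site.
  R1→E 11, R2→B 20, R3→E 19, R4→B 10, R5→B 23
  walking distance 83, fixed 58 → total 141.
Compare {A, D}: walking distance 91 + fixed 51 = 142.
Compare {B, D}: walking distance 86 + fixed 57 = 143.
Compare {A, B}: walking distance 88 + fixed 56 = 144.
All other subsets cost ≥ 142. Minimum total cost: 141.

141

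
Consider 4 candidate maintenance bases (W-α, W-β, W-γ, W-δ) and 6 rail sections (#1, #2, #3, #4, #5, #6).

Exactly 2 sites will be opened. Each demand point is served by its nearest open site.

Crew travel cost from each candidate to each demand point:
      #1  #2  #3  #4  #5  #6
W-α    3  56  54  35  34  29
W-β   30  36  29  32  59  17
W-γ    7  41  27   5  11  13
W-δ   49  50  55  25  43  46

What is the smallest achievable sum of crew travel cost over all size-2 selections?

Open {W-β, W-γ}.
  #1→W-γ 7, #2→W-β 36, #3→W-γ 27, #4→W-γ 5, #5→W-γ 11, #6→W-γ 13  ⇒ total 99.
Compare {W-α, W-γ}: total 100.
Compare {W-γ, W-δ}: total 104.
No size-2 selection does better; minimum is 99.

99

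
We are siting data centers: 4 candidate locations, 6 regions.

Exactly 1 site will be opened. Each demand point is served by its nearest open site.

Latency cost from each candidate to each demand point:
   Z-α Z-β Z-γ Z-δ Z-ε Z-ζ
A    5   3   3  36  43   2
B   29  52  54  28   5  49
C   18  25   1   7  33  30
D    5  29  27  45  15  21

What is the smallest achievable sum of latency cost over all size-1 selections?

Open {A}.
  Z-α→A 5, Z-β→A 3, Z-γ→A 3, Z-δ→A 36, Z-ε→A 43, Z-ζ→A 2  ⇒ total 92.
Compare {C}: total 114.
Compare {D}: total 142.
No size-1 selection does better; minimum is 92.

92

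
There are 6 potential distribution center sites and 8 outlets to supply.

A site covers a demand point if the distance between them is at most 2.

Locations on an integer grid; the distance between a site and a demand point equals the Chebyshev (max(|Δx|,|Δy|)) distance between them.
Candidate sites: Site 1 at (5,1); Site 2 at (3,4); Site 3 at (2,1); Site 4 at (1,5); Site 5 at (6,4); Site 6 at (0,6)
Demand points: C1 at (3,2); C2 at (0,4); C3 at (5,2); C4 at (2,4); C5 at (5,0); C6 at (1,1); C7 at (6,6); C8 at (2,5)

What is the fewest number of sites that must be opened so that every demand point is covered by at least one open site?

4

Coverage sets (demand points within 2 of each site):
  Site 1: {C1, C3, C5}
  Site 2: {C1, C3, C4, C8}
  Site 3: {C1, C6}
  Site 4: {C2, C4, C8}
  Site 5: {C3, C7}
  Site 6: {C2, C4, C8}
No 3 sites suffice: every size-3 union leaves at least one demand point uncovered.
But {Site 1, Site 3, Site 4, Site 5} covers everything, so the minimum is 4.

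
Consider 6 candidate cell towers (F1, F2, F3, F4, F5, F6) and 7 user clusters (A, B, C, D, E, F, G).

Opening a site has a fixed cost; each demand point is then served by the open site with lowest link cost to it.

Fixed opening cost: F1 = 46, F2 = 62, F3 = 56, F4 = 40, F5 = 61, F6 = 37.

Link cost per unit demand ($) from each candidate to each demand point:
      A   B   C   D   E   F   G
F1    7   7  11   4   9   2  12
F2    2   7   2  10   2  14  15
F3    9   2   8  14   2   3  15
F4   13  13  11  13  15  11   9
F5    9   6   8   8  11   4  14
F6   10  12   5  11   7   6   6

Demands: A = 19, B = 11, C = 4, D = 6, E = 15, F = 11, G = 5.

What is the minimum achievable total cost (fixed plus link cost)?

Open {F1, F2}: assign each demand point to its cheapest open site.
  A→F2 19×2=38, B→F1 11×7=77, C→F2 4×2=8, D→F1 6×4=24, E→F2 15×2=30, F→F1 11×2=22, G→F1 5×12=60
  link cost 259, fixed 108 → total 367.
Compare {F1, F2, F3}: link cost 204 + fixed 164 = 368.
Compare {F1, F2, F6}: link cost 229 + fixed 145 = 374.
Compare {F1, F2, F3, F6}: link cost 174 + fixed 201 = 375.
All other subsets cost ≥ 368. Minimum total cost: 367.

367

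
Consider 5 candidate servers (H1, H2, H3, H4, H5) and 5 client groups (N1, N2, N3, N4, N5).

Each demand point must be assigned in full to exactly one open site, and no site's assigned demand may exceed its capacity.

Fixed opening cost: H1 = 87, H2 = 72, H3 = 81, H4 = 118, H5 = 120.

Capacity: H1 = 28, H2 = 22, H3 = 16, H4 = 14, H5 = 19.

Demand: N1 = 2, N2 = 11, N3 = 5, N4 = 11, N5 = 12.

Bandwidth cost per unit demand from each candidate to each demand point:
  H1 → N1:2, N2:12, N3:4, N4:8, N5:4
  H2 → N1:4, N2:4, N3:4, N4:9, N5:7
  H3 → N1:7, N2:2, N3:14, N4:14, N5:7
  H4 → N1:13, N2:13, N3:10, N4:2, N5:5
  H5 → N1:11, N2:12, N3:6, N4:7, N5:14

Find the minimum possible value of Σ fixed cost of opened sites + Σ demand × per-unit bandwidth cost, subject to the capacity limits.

360

Open {H1, H3}; cheapest assignment that respects the capacities:
  H1 (cap 28, load 28): N3, N4, N5 — cost 5×4 + 11×8 + 12×4 = 156
  H3 (cap 16, load 13): N1, N2 — cost 2×7 + 11×2 = 36
  Shipping 192, fixed 168 → total 360.
  Any other capacity-feasible assignment to {H1, H3} ships for at least 192.
Compare {H1, H2}: its best feasible assignment gives total 363.
Compare {H1, H3, H4}: its best feasible assignment gives total 402.
Every other set of open sites that can feasibly serve all demand totals ≥ 363 even under its best assignment. Minimum: 360.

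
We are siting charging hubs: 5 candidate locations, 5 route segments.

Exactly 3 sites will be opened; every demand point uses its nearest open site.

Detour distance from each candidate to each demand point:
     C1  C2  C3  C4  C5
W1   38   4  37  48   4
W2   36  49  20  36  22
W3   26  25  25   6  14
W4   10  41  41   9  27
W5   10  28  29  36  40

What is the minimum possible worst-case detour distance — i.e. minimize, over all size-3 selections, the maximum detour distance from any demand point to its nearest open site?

Open {W1, W2, W4}.
  Farthest demand point is C3 at detour distance 20 (to W2); all others are ≤ 20.
With {W1, W3, W4} the worst case is 25.
With {W1, W3, W5} the worst case is 25.
No size-3 selection achieves below 20.

20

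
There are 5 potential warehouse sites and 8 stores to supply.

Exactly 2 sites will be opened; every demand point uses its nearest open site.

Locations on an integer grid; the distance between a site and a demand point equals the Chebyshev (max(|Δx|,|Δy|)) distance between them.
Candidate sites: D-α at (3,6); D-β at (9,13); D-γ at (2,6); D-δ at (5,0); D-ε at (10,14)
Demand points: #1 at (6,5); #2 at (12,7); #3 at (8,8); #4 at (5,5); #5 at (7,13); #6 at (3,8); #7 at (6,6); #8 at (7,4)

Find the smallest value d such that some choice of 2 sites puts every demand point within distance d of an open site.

6

Open {D-α, D-β}.
  Farthest demand point is #2 at distance 6 (to D-β); all others are ≤ 6.
With {D-β, D-γ} the worst case is 6.
With {D-β, D-δ} the worst case is 6.
No size-2 selection achieves below 6.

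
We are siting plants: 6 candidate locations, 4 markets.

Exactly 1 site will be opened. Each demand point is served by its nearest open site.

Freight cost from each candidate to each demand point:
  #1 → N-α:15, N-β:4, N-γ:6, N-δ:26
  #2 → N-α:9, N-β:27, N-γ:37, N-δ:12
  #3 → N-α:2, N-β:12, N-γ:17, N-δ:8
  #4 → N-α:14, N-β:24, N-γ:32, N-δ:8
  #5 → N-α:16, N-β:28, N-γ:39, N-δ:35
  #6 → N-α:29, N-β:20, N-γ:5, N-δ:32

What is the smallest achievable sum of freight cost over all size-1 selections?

39

Open {#3}.
  N-α→#3 2, N-β→#3 12, N-γ→#3 17, N-δ→#3 8  ⇒ total 39.
Compare {#1}: total 51.
Compare {#4}: total 78.
No size-1 selection does better; minimum is 39.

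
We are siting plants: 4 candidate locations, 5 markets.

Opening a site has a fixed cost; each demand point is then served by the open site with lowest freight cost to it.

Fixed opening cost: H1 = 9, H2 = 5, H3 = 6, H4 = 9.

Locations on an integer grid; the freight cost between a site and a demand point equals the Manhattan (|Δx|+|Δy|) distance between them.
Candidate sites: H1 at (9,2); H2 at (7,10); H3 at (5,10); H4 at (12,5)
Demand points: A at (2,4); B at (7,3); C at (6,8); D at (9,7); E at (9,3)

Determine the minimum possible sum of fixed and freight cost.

Open {H1, H2}: assign each demand point to its cheapest open site.
  A→H1 9, B→H1 3, C→H2 3, D→H1 5, E→H1 1
  freight cost 21, fixed 14 → total 35.
Compare {H1}: freight cost 27 + fixed 9 = 36.
Compare {H1, H3}: freight cost 21 + fixed 15 = 36.
Compare {H2}: freight cost 35 + fixed 5 = 40.
All other subsets cost ≥ 36. Minimum total cost: 35.

35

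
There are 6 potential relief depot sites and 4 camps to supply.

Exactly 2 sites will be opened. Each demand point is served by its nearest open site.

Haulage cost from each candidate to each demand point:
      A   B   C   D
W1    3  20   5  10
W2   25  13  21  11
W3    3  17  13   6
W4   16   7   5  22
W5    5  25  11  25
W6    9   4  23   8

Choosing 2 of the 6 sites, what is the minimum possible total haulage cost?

20

Open {W1, W6}.
  A→W1 3, B→W6 4, C→W1 5, D→W6 8  ⇒ total 20.
Compare {W3, W4}: total 21.
Compare {W1, W4}: total 25.
No size-2 selection does better; minimum is 20.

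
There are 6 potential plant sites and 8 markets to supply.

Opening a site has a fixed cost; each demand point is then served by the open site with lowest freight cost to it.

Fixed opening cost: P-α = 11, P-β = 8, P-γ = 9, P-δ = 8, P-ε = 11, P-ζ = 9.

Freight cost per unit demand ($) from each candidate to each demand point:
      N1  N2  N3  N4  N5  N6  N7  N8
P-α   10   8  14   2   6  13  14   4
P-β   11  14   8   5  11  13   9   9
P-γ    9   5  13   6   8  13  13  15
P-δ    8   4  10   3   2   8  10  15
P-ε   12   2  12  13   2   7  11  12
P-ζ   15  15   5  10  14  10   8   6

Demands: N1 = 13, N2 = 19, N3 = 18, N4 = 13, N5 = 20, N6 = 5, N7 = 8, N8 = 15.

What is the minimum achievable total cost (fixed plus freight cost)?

496

Open {P-α, P-δ, P-ε, P-ζ}: assign each demand point to its cheapest open site.
  N1→P-δ 13×8=104, N2→P-ε 19×2=38, N3→P-ζ 18×5=90, N4→P-α 13×2=26, N5→P-δ 20×2=40, N6→P-ε 5×7=35, N7→P-ζ 8×8=64, N8→P-α 15×4=60
  freight cost 457, fixed 39 → total 496.
Compare {P-α, P-β, P-δ, P-ε, P-ζ}: freight cost 457 + fixed 47 = 504.
Compare {P-α, P-γ, P-δ, P-ε, P-ζ}: freight cost 457 + fixed 48 = 505.
Compare {P-α, P-γ, P-ε, P-ζ}: freight cost 470 + fixed 40 = 510.
All other subsets cost ≥ 504. Minimum total cost: 496.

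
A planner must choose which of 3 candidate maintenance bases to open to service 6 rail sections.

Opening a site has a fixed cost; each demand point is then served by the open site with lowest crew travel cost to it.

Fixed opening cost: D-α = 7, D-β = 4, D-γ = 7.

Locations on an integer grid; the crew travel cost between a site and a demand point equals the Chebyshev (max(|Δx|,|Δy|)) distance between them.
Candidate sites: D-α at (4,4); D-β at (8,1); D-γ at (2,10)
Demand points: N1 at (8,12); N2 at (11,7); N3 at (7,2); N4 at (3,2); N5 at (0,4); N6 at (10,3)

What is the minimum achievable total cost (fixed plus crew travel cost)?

34

Open {D-α, D-β}: assign each demand point to its cheapest open site.
  N1→D-α 8, N2→D-β 6, N3→D-β 1, N4→D-α 2, N5→D-α 4, N6→D-β 2
  crew travel cost 23, fixed 11 → total 34.
Compare {D-α}: crew travel cost 30 + fixed 7 = 37.
Compare {D-β}: crew travel cost 33 + fixed 4 = 37.
Compare {D-β, D-γ}: crew travel cost 26 + fixed 11 = 37.
All other subsets cost ≥ 37. Minimum total cost: 34.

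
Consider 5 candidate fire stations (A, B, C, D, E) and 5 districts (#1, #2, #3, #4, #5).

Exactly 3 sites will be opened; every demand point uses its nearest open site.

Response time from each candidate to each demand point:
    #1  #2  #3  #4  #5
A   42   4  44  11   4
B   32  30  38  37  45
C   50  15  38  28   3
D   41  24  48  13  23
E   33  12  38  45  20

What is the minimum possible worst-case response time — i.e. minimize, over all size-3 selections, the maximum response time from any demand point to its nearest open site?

Open {A, B, C}.
  Farthest demand point is #3 at response time 38 (to B); all others are ≤ 38.
With {A, B, D} the worst case is 38.
With {A, B, E} the worst case is 38.
No size-3 selection achieves below 38.

38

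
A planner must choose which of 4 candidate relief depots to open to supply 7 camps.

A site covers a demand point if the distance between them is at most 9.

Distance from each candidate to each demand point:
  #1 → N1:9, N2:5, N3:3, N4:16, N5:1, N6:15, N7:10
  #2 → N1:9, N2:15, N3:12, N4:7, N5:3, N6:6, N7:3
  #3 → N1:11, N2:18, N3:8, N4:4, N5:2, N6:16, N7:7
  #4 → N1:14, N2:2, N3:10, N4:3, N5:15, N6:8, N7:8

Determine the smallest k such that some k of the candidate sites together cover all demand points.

Coverage sets (demand points within 9 of each site):
  #1: {N1, N2, N3, N5}
  #2: {N1, N4, N5, N6, N7}
  #3: {N3, N4, N5, N7}
  #4: {N2, N4, N6, N7}
No single site covers all 7 demand points.
But {#1, #2} covers everything, so the minimum is 2.

2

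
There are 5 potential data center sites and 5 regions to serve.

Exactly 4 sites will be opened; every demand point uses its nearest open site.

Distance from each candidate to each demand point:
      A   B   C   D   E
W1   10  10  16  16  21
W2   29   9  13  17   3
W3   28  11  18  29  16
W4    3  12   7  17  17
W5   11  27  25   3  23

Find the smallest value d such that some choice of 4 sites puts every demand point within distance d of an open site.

9

Open {W1, W2, W4, W5}.
  Farthest demand point is B at distance 9 (to W2); all others are ≤ 9.
With {W2, W3, W4, W5} the worst case is 9.
With {W1, W2, W3, W5} the worst case is 13.
No size-4 selection achieves below 9.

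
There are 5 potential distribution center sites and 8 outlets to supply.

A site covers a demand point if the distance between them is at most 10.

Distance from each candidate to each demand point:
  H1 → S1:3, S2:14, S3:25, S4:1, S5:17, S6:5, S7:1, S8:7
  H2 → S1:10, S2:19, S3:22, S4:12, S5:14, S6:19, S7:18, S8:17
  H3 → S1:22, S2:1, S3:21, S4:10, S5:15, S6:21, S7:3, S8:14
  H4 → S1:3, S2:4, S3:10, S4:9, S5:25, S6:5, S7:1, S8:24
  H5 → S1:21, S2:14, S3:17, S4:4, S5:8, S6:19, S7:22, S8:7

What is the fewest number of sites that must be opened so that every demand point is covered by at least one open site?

2

Coverage sets (demand points within 10 of each site):
  H1: {S1, S4, S6, S7, S8}
  H2: {S1}
  H3: {S2, S4, S7}
  H4: {S1, S2, S3, S4, S6, S7}
  H5: {S4, S5, S8}
No single site covers all 8 demand points.
But {H4, H5} covers everything, so the minimum is 2.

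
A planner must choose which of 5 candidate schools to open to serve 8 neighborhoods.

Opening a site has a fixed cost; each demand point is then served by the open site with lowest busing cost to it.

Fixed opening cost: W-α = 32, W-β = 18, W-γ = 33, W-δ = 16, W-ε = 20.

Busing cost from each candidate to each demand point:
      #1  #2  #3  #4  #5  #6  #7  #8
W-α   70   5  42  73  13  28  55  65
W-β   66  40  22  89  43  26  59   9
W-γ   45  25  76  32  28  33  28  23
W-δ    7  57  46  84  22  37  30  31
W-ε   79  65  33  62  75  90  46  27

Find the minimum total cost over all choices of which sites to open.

238

Open {W-β, W-γ, W-δ}: assign each demand point to its cheapest open site.
  #1→W-δ 7, #2→W-γ 25, #3→W-β 22, #4→W-γ 32, #5→W-δ 22, #6→W-β 26, #7→W-γ 28, #8→W-β 9
  busing cost 171, fixed 67 → total 238.
Compare {W-α, W-β, W-γ, W-δ}: busing cost 142 + fixed 99 = 241.
Compare {W-α, W-β, W-δ}: busing cost 185 + fixed 66 = 251.
Compare {W-β, W-γ, W-δ, W-ε}: busing cost 171 + fixed 87 = 258.
All other subsets cost ≥ 241. Minimum total cost: 238.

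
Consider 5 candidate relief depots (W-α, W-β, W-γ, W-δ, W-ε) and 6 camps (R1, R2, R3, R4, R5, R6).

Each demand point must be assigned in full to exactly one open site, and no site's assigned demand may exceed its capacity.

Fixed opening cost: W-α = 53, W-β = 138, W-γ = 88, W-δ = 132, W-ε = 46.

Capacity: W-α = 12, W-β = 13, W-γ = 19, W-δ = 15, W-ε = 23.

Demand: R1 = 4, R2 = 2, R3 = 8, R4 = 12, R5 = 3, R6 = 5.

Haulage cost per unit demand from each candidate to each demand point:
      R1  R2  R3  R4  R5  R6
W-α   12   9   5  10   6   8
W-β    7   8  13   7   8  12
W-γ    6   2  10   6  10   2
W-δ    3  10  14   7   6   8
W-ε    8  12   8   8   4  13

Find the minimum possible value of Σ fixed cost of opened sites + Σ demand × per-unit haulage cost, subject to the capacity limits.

Open {W-γ, W-ε}; cheapest assignment that respects the capacities:
  W-γ (cap 19, load 19): R2, R4, R6 — cost 2×2 + 12×6 + 5×2 = 86
  W-ε (cap 23, load 15): R1, R3, R5 — cost 4×8 + 8×8 + 3×4 = 108
  Shipping 194, fixed 134 → total 328.
  Any other capacity-feasible assignment to {W-γ, W-ε} ships for at least 194.
Compare {W-α, W-γ, W-ε}: its best feasible assignment gives total 357.
Compare {W-α, W-ε}: its best feasible assignment gives total 374.
Every other set of open sites that can feasibly serve all demand totals ≥ 357 even under its best assignment. Minimum: 328.

328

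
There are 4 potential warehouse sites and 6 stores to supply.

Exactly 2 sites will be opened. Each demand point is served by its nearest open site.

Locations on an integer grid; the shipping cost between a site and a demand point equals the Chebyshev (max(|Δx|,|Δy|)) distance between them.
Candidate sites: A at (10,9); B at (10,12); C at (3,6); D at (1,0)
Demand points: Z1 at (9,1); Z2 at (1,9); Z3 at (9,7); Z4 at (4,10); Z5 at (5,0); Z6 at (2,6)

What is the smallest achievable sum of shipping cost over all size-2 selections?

22

Open {A, C}.
  Z1→C 6, Z2→C 3, Z3→A 2, Z4→C 4, Z5→C 6, Z6→C 1  ⇒ total 22.
Compare {C, D}: total 24.
Compare {B, C}: total 25.
No size-2 selection does better; minimum is 22.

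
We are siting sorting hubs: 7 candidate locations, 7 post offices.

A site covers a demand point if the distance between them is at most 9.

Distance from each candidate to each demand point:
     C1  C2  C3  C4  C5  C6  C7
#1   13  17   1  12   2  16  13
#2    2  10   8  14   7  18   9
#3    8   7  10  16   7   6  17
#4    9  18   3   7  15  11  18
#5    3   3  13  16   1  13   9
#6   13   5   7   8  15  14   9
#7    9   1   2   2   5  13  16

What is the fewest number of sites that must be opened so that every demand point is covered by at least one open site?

2

Coverage sets (demand points within 9 of each site):
  #1: {C3, C5}
  #2: {C1, C3, C5, C7}
  #3: {C1, C2, C5, C6}
  #4: {C1, C3, C4}
  #5: {C1, C2, C5, C7}
  #6: {C2, C3, C4, C7}
  #7: {C1, C2, C3, C4, C5}
No single site covers all 7 demand points.
But {#3, #6} covers everything, so the minimum is 2.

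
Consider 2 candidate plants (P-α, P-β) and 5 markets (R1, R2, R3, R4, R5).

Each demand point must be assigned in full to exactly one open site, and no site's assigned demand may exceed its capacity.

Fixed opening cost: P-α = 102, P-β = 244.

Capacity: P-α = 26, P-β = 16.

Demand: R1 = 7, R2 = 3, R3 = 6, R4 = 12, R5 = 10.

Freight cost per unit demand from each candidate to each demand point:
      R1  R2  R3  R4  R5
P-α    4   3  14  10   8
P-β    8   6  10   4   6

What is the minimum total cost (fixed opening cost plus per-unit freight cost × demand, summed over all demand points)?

Open {P-α, P-β}; cheapest assignment that respects the capacities:
  P-α (cap 26, load 26): R1, R2, R3, R5 — cost 7×4 + 3×3 + 6×14 + 10×8 = 201
  P-β (cap 16, load 12): R4 — cost 12×4 = 48
  Shipping 249, fixed 346 → total 595.
  Any other capacity-feasible assignment to {P-α, P-β} ships for at least 249.
Total demand is 38 and no other set of sites has combined capacity ≥ 38, so {P-α, P-β} is the only feasible choice of open sites. Minimum: 595.

595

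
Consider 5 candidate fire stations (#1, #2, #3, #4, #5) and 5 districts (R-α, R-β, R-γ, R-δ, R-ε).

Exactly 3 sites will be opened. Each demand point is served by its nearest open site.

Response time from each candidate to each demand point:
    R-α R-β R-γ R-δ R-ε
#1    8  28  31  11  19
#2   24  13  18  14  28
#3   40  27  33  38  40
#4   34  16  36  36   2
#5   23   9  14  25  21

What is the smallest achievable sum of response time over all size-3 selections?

44

Open {#1, #4, #5}.
  R-α→#1 8, R-β→#5 9, R-γ→#5 14, R-δ→#1 11, R-ε→#4 2  ⇒ total 44.
Compare {#1, #2, #4}: total 52.
Compare {#1, #2, #5}: total 61.
No size-3 selection does better; minimum is 44.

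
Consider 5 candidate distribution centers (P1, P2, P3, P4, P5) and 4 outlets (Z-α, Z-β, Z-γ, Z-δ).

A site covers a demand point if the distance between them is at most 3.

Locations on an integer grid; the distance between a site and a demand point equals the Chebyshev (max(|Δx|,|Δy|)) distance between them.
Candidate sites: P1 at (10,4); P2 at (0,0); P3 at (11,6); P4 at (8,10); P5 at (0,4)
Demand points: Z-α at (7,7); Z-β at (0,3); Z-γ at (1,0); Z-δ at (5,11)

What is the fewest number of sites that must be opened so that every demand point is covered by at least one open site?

Coverage sets (demand points within 3 of each site):
  P1: {Z-α}
  P2: {Z-β, Z-γ}
  P3: {}
  P4: {Z-α, Z-δ}
  P5: {Z-β}
No single site covers all 4 demand points.
But {P2, P4} covers everything, so the minimum is 2.

2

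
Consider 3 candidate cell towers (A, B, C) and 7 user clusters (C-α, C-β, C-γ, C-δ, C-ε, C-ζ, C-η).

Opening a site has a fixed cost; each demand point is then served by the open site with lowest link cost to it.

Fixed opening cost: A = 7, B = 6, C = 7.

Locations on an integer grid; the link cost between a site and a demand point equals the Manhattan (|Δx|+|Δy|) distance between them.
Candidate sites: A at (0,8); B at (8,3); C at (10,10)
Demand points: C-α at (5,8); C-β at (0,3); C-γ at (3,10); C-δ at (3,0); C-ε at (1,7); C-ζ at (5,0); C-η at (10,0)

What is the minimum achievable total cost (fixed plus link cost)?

Open {A, B}: assign each demand point to its cheapest open site.
  C-α→A 5, C-β→A 5, C-γ→A 5, C-δ→B 8, C-ε→A 2, C-ζ→B 6, C-η→B 5
  link cost 36, fixed 13 → total 49.
Compare {A, B, C}: link cost 36 + fixed 20 = 56.
Compare {B}: link cost 58 + fixed 6 = 64.
Compare {A, C}: link cost 51 + fixed 14 = 65.
All other subsets cost ≥ 56. Minimum total cost: 49.

49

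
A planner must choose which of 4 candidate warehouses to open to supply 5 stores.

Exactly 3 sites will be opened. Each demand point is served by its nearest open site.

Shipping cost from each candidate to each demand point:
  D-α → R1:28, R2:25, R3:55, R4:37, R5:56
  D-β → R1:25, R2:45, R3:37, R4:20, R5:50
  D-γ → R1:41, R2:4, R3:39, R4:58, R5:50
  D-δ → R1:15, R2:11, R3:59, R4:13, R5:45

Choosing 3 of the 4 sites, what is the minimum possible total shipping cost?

114

Open {D-β, D-γ, D-δ}.
  R1→D-δ 15, R2→D-γ 4, R3→D-β 37, R4→D-δ 13, R5→D-δ 45  ⇒ total 114.
Compare {D-α, D-γ, D-δ}: total 116.
Compare {D-α, D-β, D-δ}: total 121.
No size-3 selection does better; minimum is 114.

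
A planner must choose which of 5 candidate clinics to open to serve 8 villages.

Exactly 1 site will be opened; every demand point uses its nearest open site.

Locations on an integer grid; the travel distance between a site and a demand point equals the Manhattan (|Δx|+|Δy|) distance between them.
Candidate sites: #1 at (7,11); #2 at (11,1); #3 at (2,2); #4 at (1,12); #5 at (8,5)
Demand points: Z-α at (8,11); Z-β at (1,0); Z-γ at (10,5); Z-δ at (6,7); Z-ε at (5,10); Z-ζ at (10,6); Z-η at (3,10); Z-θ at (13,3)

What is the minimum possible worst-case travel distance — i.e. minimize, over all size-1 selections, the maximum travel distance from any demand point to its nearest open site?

Open {#5}.
  Farthest demand point is Z-β at travel distance 12 (to #5); all others are ≤ 12.
With {#3} the worst case is 15.
With {#1} the worst case is 17.
No size-1 selection achieves below 12.

12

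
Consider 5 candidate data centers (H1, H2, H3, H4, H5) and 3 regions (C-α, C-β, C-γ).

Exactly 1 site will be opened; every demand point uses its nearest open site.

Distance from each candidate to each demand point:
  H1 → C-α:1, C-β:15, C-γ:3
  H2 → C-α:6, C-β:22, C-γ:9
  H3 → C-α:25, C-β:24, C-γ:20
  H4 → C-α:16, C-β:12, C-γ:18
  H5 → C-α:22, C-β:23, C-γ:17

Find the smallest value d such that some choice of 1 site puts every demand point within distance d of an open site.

Open {H1}.
  Farthest demand point is C-β at distance 15 (to H1); all others are ≤ 15.
With {H4} the worst case is 18.
With {H2} the worst case is 22.
No size-1 selection achieves below 15.

15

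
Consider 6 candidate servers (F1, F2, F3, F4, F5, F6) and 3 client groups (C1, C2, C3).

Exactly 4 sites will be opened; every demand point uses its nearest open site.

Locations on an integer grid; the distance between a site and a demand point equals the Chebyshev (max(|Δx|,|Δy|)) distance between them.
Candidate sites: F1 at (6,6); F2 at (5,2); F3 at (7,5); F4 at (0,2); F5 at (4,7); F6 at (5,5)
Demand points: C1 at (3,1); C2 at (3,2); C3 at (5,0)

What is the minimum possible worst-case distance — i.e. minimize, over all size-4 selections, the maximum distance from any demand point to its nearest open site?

2

Open {F1, F2, F3, F4}.
  Farthest demand point is C1 at distance 2 (to F2); all others are ≤ 2.
With {F1, F2, F3, F5} the worst case is 2.
With {F1, F2, F3, F6} the worst case is 2.
No size-4 selection achieves below 2.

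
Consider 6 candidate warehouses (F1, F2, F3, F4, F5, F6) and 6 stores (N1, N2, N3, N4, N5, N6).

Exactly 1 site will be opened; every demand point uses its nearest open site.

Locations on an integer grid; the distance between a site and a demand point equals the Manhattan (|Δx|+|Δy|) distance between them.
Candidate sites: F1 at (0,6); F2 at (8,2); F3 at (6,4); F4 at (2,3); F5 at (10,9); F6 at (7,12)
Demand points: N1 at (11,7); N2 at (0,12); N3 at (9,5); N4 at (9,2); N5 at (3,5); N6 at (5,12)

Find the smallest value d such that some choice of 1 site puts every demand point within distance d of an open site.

Open {F6}.
  Farthest demand point is N4 at distance 12 (to F6); all others are ≤ 12.
With {F1} the worst case is 13.
With {F4} the worst case is 13.
No size-1 selection achieves below 12.

12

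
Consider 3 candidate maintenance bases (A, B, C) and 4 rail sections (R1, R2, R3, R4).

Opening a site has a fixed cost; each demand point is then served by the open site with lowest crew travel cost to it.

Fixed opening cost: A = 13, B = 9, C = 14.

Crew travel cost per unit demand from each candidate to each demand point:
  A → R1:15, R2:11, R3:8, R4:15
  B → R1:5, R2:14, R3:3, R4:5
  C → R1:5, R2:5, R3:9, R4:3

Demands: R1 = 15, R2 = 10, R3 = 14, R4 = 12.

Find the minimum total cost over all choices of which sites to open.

226

Open {B, C}: assign each demand point to its cheapest open site.
  R1→B 15×5=75, R2→C 10×5=50, R3→B 14×3=42, R4→C 12×3=36
  crew travel cost 203, fixed 23 → total 226.
Compare {A, B, C}: crew travel cost 203 + fixed 36 = 239.
Compare {A, C}: crew travel cost 273 + fixed 27 = 300.
Compare {C}: crew travel cost 287 + fixed 14 = 301.
All other subsets cost ≥ 239. Minimum total cost: 226.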